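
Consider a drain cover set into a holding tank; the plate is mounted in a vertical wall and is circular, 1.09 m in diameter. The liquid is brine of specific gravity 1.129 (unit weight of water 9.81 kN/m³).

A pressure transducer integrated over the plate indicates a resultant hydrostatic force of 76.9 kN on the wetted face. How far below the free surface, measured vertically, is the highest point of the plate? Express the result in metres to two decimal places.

d_top ≈ 6.90 m

γ = 1.129 × 9.81 = 11.07549 kN/m³.
A = π(0.545)² = 0.933132 m².
From F = γ·h_c·A, the centroid depth is h_c = 76.9/(11.07549 × 0.933132) = 7.44081 m.
The centroid is at the centre, 0.545 m below the top of the plate, so the highest point sits at h_top = 7.44081 − 0.545 = 6.89581 m below the surface.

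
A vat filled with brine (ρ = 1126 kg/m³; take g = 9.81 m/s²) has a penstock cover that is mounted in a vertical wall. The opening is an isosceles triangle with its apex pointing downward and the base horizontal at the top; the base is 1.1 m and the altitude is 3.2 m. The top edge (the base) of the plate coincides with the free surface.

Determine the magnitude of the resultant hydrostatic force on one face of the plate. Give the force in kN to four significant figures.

γ = ρg = 1126 × 9.81 / 1000 = 11.04606 kN/m³.
With the apex down, the centroid sits h/3 = 3.2/3 = 1.06667 m below the base (the top edge), so the centroid depth is h_c = 1.06667 m.
A = ½ × 1.1 × 3.2 = 1.76 m².
Resultant F = γ·h_c·A = 11.04606 × 1.06667 × 1.76 = 20.7372 kN.

F ≈ 20.74 kN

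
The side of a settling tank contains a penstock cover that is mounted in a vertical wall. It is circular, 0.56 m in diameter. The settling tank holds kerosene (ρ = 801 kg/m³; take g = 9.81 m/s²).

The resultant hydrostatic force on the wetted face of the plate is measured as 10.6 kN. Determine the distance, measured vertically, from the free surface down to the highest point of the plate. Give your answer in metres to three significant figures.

γ = ρg = 801 × 9.81 / 1000 = 7.85781 kN/m³.
A = π(0.28)² = 0.246301 m².
From F = γ·h_c·A, the centroid depth is h_c = 10.6/(7.85781 × 0.246301) = 5.47694 m.
The centroid is at the centre, 0.28 m below the top of the plate, so the highest point sits at h_top = 5.47694 − 0.28 = 5.19694 m below the surface.

d_top ≈ 5.20 m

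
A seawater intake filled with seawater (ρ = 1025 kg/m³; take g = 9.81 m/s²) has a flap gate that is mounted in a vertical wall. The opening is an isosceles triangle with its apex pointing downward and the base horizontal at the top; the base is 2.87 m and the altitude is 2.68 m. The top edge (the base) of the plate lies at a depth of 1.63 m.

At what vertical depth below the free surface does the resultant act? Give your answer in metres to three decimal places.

γ = ρg = 1025 × 9.81 / 1000 = 10.05525 kN/m³.
With the apex down, the centroid sits h/3 = 2.68/3 = 0.893333 m below the base (the top edge), so the centroid depth is h_c = 1.63 + 0.893333 = 2.52333 m.
A = ½ × 2.87 × 2.68 = 3.8458 m².
Resultant F = γ·h_c·A = 10.05525 × 2.52333 × 3.8458 = 97.5784 kN.
I_c = b·h³/36 = 2.87 × 2.68³/36 = 1.53456 m⁴.
Centre of pressure: y_p = y_c + I_c/(y_c·A) = 2.52333 + 1.53456/(2.52333 × 3.8458) = 2.52333 + 0.158133 = 2.68146 m along the plane.

h_p = 2.681 m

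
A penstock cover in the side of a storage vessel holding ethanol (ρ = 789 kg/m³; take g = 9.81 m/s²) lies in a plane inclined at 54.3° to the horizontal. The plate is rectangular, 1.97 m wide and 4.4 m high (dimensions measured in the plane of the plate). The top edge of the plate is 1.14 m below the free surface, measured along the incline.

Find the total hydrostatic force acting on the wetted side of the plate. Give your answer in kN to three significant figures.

F ≈ 182 kN

γ = ρg = 789 × 9.81 / 1000 = 7.74009 kN/m³.
Let θ = 54.3° be the plate's angle to the horizontal; measure y along the incline from where the plane meets the free surface. Vertical depth h = y·sinθ with sinθ = 0.812084.
The centroid lies 4.4/2 = 2.2 m below the top edge, so y_c = 1.14 + 2.2 = 3.34 m and h_c = 3.34 × 0.812084 = 2.71236 m.
A = 1.97 × 4.4 = 8.668 m².
Resultant F = γ·h_c·A = 7.74009 × 2.71236 × 8.668 = 181.975 kN.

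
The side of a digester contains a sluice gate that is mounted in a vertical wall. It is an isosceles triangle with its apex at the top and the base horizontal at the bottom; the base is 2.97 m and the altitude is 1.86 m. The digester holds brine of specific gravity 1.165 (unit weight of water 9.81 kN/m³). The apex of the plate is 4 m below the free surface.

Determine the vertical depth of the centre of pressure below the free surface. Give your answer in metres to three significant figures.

γ = 1.165 × 9.81 = 11.42865 kN/m³.
With the apex up, the centroid sits 2h/3 = 2 × 1.86/3 = 1.24 m below the apex, so the centroid depth is h_c = 4 + 1.24 = 5.24 m.
A = ½ × 2.97 × 1.86 = 2.7621 m².
Resultant F = γ·h_c·A = 11.42865 × 5.24 × 2.7621 = 165.411 kN.
I_c = b·h³/36 = 2.97 × 1.86³/36 = 0.530876 m⁴.
Centre of pressure: y_p = y_c + I_c/(y_c·A) = 5.24 + 0.530876/(5.24 × 2.7621) = 5.24 + 0.0366794 = 5.27668 m along the plane.

h_p = 5.28 m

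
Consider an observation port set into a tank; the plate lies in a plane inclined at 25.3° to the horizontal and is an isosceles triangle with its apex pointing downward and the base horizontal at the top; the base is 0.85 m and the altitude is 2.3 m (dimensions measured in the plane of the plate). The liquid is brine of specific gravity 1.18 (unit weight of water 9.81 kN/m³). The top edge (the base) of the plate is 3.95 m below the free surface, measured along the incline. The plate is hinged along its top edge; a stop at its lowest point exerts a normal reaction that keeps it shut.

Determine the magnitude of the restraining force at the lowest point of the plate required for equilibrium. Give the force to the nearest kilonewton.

γ = 1.18 × 9.81 = 11.5758 kN/m³.
Let θ = 25.3° be the plate's angle to the horizontal; measure y along the incline from where the plane meets the free surface. Vertical depth h = y·sinθ with sinθ = 0.427358.
With the apex down, the centroid sits h/3 = 2.3/3 = 0.766667 m below the base (the top edge), so y_c = 3.95 + 0.766667 = 4.71667 m and h_c = 4.71667 × 0.427358 = 2.01571 m.
A = ½ × 0.85 × 2.3 = 0.9775 m².
Resultant F = γ·h_c·A = 11.5758 × 2.01571 × 0.9775 = 22.8085 kN.
I_c = b·h³/36 = 0.85 × 2.3³/36 = 0.287276 m⁴.
Centre of pressure: y_p = y_c + I_c/(y_c·A) = 4.71667 + 0.287276/(4.71667 × 0.9775) = 4.71667 + 0.0623085 = 4.77898 m along the plane.
The resultant acts 0.766667 + 0.0623085 = 0.828975 m (along the plate) below the hinge at the top edge, so the moment about the hinge is M = F × 0.828975 = 22.8085 × 0.828975 = 18.9077 kN·m.
A normal force at the bottom, 2.3 m from the hinge, must supply this moment: P = 18.9077/2.3 = 8.22074 kN.

P ≈ 8 kN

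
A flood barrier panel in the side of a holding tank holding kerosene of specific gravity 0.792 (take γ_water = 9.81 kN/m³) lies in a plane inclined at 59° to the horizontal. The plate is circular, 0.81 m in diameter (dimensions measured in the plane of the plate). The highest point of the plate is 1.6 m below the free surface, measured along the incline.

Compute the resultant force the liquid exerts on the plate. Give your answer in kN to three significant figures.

F ≈ 6.88 kN

γ = 0.792 × 9.81 = 7.76952 kN/m³.
Let θ = 59° be the plate's angle to the horizontal; measure y along the incline from where the plane meets the free surface. Vertical depth h = y·sinθ with sinθ = 0.857167.
The centroid is at the centre, 0.405 m below the top of the plate, so y_c = 1.6 + 0.405 = 2.005 m and h_c = 2.005 × 0.857167 = 1.71862 m.
A = π(0.405)² = 0.5153 m².
Resultant F = γ·h_c·A = 7.76952 × 1.71862 × 0.5153 = 6.88072 kN.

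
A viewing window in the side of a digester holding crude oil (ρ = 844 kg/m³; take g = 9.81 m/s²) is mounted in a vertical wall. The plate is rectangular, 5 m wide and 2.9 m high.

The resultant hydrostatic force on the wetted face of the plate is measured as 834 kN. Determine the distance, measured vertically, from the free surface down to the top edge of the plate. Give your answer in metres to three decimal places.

γ = ρg = 844 × 9.81 / 1000 = 8.27964 kN/m³.
A = 5 × 2.9 = 14.5 m².
From F = γ·h_c·A, the centroid depth is h_c = 834/(8.27964 × 14.5) = 6.94683 m.
The centroid lies 2.9/2 = 1.45 m below the top edge, so the top edge sits at h_top = 6.94683 − 1.45 = 5.49683 m below the surface.

d_top ≈ 5.497 m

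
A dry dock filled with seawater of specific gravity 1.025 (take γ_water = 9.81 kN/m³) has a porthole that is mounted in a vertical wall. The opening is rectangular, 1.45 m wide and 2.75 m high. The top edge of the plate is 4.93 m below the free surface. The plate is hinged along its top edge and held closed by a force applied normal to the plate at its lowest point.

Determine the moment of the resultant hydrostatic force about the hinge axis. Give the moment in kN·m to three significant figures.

γ = 1.025 × 9.81 = 10.05525 kN/m³.
The centroid lies 2.75/2 = 1.375 m below the top edge, so the centroid depth is h_c = 4.93 + 1.375 = 6.305 m.
A = 1.45 × 2.75 = 3.9875 m².
Resultant F = γ·h_c·A = 10.05525 × 6.305 × 3.9875 = 252.801 kN.
I_c = b·h³/12 = 1.45 × 2.75³/12 = 2.51296 m⁴.
Centre of pressure: y_p = y_c + I_c/(y_c·A) = 6.305 + 2.51296/(6.305 × 3.9875) = 6.305 + 0.0999539 = 6.40495 m along the plane.
The resultant acts 1.375 + 0.0999539 = 1.47495 m (along the plate) below the hinge at the top edge, so the moment about the hinge is M = F × 1.47495 = 252.801 × 1.47495 = 372.869 kN·m.

M ≈ 373 kN·m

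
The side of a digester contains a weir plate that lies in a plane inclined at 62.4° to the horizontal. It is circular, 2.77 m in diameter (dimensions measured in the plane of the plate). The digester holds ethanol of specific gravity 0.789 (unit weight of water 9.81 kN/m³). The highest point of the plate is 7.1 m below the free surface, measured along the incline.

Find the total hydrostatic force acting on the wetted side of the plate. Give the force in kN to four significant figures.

γ = 0.789 × 9.81 = 7.74009 kN/m³.
Let θ = 62.4° be the plate's angle to the horizontal; measure y along the incline from where the plane meets the free surface. Vertical depth h = y·sinθ with sinθ = 0.886204.
The centroid is at the centre, 1.385 m below the top of the plate, so y_c = 7.1 + 1.385 = 8.485 m and h_c = 8.485 × 0.886204 = 7.51944 m.
A = π(1.385)² = 6.02628 m².
Resultant F = γ·h_c·A = 7.74009 × 7.51944 × 6.02628 = 350.736 kN.

F ≈ 350.7 kN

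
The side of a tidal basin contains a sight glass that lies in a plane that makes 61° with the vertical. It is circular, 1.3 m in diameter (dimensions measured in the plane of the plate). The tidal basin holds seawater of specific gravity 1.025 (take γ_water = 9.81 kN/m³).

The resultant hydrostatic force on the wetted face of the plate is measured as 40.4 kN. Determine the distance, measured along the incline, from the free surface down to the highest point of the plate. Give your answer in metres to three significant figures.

γ = 1.025 × 9.81 = 10.05525 kN/m³.
A = π(0.65)² = 1.32732 m².
From F = γ·h_c·A, the centroid depth is h_c = 40.4/(10.05525 × 1.32732) = 3.027 m.
The plate makes 61° with the vertical, i.e. θ = 90° − 61° = 29° to the horizontal. Measuring y along the incline from the free-surface line, vertical depth h = y·sinθ with sinθ = 0.484810.
Along the incline, y_c = h_c/sinθ = 3.027/0.484810 = 6.24368 m.
The centroid is at the centre, 0.65 m below the top of the plate, so the highest point sits at y_top = 6.24368 − 0.65 = 5.59368 m along the incline.

y_top ≈ 5.59 m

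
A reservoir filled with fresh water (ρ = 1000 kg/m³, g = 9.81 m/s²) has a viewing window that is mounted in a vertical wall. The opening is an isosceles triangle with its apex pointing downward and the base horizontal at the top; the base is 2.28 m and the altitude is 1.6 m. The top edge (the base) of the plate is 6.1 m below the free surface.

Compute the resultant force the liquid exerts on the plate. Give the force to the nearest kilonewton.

F ≈ 119 kN

γ = ρg = 1000 × 9.81 = 9810 N/m³ = 9.81 kN/m³.
With the apex down, the centroid sits h/3 = 1.6/3 = 0.533333 m below the base (the top edge), so the centroid depth is h_c = 6.1 + 0.533333 = 6.63333 m.
A = ½ × 2.28 × 1.6 = 1.824 m².
Resultant F = γ·h_c·A = 9.81 × 6.63333 × 1.824 = 118.693 kN.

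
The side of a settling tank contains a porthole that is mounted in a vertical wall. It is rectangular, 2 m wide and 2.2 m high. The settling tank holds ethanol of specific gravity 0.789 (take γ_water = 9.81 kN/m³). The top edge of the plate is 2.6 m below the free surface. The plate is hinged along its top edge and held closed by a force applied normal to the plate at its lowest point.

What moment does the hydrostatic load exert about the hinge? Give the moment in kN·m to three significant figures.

M ≈ 152 kN·m

γ = 0.789 × 9.81 = 7.74009 kN/m³.
The centroid lies 2.2/2 = 1.1 m below the top edge, so the centroid depth is h_c = 2.6 + 1.1 = 3.7 m.
A = 2 × 2.2 = 4.4 m².
Resultant F = γ·h_c·A = 7.74009 × 3.7 × 4.4 = 126.009 kN.
I_c = b·h³/12 = 2 × 2.2³/12 = 1.77467 m⁴.
Centre of pressure: y_p = y_c + I_c/(y_c·A) = 3.7 + 1.77467/(3.7 × 4.4) = 3.7 + 0.109009 = 3.80901 m along the plane.
The resultant acts 1.1 + 0.109009 = 1.20901 m (along the plate) below the hinge at the top edge, so the moment about the hinge is M = F × 1.20901 = 126.009 × 1.20901 = 152.346 kN·m.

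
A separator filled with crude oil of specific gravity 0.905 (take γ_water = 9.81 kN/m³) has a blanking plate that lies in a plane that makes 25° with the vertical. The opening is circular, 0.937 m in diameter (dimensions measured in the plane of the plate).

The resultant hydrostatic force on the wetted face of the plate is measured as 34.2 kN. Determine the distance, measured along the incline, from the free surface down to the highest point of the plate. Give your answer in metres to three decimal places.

γ = 0.905 × 9.81 = 8.87805 kN/m³.
A = π(0.4685)² = 0.689555 m².
From F = γ·h_c·A, the centroid depth is h_c = 34.2/(8.87805 × 0.689555) = 5.5865 m.
The plate makes 25° with the vertical, i.e. θ = 90° − 25° = 65° to the horizontal. Measuring y along the incline from the free-surface line, vertical depth h = y·sinθ with sinθ = 0.906308.
Along the incline, y_c = h_c/sinθ = 5.5865/0.906308 = 6.16402 m.
The centroid is at the centre, 0.4685 m below the top of the plate, so the highest point sits at y_top = 6.16402 − 0.4685 = 5.69552 m along the incline.

y_top ≈ 5.696 m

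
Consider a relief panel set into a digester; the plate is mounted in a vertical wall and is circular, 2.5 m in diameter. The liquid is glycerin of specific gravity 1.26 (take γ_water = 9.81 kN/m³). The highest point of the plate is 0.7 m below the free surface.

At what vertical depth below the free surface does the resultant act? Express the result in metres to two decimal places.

γ = 1.26 × 9.81 = 12.3606 kN/m³.
The centroid is at the centre, 1.25 m below the top of the plate, so the centroid depth is h_c = 0.7 + 1.25 = 1.95 m.
A = π(1.25)² = 4.90874 m².
Resultant F = γ·h_c·A = 12.3606 × 1.95 × 4.90874 = 118.316 kN.
I_c = πr⁴/4 = π × 1.25⁴/4 = 1.91748 m⁴.
Centre of pressure: y_p = y_c + I_c/(y_c·A) = 1.95 + 1.91748/(1.95 × 4.90874) = 1.95 + 0.200321 = 2.15032 m along the plane.

h_p = 2.15 m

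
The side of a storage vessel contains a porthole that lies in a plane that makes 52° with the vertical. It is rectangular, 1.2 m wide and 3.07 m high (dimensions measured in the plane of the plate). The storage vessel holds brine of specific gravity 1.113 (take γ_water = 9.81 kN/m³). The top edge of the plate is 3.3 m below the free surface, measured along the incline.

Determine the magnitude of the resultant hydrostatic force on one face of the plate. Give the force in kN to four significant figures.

γ = 1.113 × 9.81 = 10.91853 kN/m³.
The plate makes 52° with the vertical, i.e. θ = 90° − 52° = 38° to the horizontal. Measuring y along the incline from the free-surface line, vertical depth h = y·sinθ with sinθ = 0.615661.
The centroid lies 3.07/2 = 1.535 m below the top edge, so y_c = 3.3 + 1.535 = 4.835 m and h_c = 4.835 × 0.615661 = 2.97672 m.
A = 1.2 × 3.07 = 3.684 m².
Resultant F = γ·h_c·A = 10.91853 × 2.97672 × 3.684 = 119.735 kN.

F ≈ 119.7 kN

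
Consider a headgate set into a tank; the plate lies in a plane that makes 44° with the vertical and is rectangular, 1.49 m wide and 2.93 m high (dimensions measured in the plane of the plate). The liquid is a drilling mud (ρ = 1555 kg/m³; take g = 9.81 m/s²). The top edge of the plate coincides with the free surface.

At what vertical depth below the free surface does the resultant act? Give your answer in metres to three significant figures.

γ = ρg = 1555 × 9.81 / 1000 = 15.25455 kN/m³.
The plate makes 44° with the vertical, i.e. θ = 90° − 44° = 46° to the horizontal. Measuring y along the incline from the free-surface line, vertical depth h = y·sinθ with sinθ = 0.719340.
The centroid lies 2.93/2 = 1.465 m below the top edge, so y_c = 1.465 m and h_c = 1.465 × 0.719340 = 1.05383 m.
A = 1.49 × 2.93 = 4.3657 m².
Resultant F = γ·h_c·A = 15.25455 × 1.05383 × 4.3657 = 70.1817 kN.
I_c = b·h³/12 = 1.49 × 2.93³/12 = 3.12326 m⁴.
Centre of pressure: y_p = y_c + I_c/(y_c·A) = 1.465 + 3.12326/(1.465 × 4.3657) = 1.465 + 0.488334 = 1.95333 m along the plane.
Vertically, h_p = y_p·sinθ = 1.95333 × 0.719340 = 1.40511 m.

h_p = 1.41 m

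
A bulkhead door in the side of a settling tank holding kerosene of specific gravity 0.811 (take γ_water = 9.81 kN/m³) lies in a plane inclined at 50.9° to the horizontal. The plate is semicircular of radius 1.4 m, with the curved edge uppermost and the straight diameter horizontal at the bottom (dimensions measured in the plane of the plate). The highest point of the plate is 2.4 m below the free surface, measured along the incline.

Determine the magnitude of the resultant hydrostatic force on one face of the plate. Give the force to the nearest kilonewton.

F ≈ 61 kN

γ = 0.811 × 9.81 = 7.95591 kN/m³.
Let θ = 50.9° be the plate's angle to the horizontal; measure y along the incline from where the plane meets the free surface. Vertical depth h = y·sinθ with sinθ = 0.776046.
The centroid lies 4r/(3π) = 0.594178 m above the diameter, so r − 4r/(3π) = 1.4 − 0.594178 = 0.805822 m below the topmost point, so y_c = 2.4 + 0.805822 = 3.20582 m and h_c = 3.20582 × 0.776046 = 2.48786 m.
A = πr²/2 = π × 1.4²/2 = 3.07876 m².
Resultant F = γ·h_c·A = 7.95591 × 2.48786 × 3.07876 = 60.9385 kN.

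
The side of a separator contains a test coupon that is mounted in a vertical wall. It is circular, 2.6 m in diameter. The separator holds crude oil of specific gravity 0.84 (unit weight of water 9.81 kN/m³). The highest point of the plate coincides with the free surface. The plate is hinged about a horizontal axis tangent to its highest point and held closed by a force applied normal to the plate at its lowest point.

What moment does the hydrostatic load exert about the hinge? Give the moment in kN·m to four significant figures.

M ≈ 92.42 kN·m

γ = 0.84 × 9.81 = 8.2404 kN/m³.
The centroid is at the centre, 1.3 m below the top of the plate, so the centroid depth is h_c = 1.3 m.
A = π(1.3)² = 5.30929 m².
Resultant F = γ·h_c·A = 8.2404 × 1.3 × 5.30929 = 56.8759 kN.
I_c = πr⁴/4 = π × 1.3⁴/4 = 2.24318 m⁴.
Centre of pressure: y_p = y_c + I_c/(y_c·A) = 1.3 + 2.24318/(1.3 × 5.30929) = 1.3 + 0.325001 = 1.625 m along the plane.
The resultant acts 1.3 + 0.325001 = 1.625 m (along the plate) below the hinge at the top edge, so the moment about the hinge is M = F × 1.625 = 56.8759 × 1.625 = 92.4233 kN·m.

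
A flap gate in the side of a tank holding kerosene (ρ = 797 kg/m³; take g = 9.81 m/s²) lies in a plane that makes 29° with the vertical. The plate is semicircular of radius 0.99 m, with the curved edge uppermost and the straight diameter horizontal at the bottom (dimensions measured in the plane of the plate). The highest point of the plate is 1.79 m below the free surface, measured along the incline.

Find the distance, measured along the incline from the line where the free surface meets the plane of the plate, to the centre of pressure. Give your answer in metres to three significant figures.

y_p = 2.39 m

γ = ρg = 797 × 9.81 / 1000 = 7.81857 kN/m³.
The plate makes 29° with the vertical, i.e. θ = 90° − 29° = 61° to the horizontal. Measuring y along the incline from the free-surface line, vertical depth h = y·sinθ with sinθ = 0.874620.
The centroid lies 4r/(3π) = 0.420169 m above the diameter, so r − 4r/(3π) = 0.99 − 0.420169 = 0.569831 m below the topmost point, so y_c = 1.79 + 0.569831 = 2.35983 m and h_c = 2.35983 × 0.874620 = 2.06395 m.
A = πr²/2 = π × 0.99²/2 = 1.53954 m².
Resultant F = γ·h_c·A = 7.81857 × 2.06395 × 1.53954 = 24.8438 kN.
I_c = (π/8 − 8/(9π))·r⁴ = 0.109757 × 0.99⁴ = 0.105432 m⁴.
Centre of pressure: y_p = y_c + I_c/(y_c·A) = 2.35983 + 0.105432/(2.35983 × 1.53954) = 2.35983 + 0.0290202 = 2.38885 m along the plane.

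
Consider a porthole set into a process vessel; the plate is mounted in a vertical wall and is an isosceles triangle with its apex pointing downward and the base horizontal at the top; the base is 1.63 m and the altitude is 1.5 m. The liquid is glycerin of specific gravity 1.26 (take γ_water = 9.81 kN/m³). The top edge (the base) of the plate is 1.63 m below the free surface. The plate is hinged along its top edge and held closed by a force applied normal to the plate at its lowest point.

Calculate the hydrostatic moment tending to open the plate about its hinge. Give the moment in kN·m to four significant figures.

γ = 1.26 × 9.81 = 12.3606 kN/m³.
With the apex down, the centroid sits h/3 = 1.5/3 = 0.5 m below the base (the top edge), so the centroid depth is h_c = 1.63 + 0.5 = 2.13 m.
A = ½ × 1.63 × 1.5 = 1.2225 m².
Resultant F = γ·h_c·A = 12.3606 × 2.13 × 1.2225 = 32.1861 kN.
I_c = b·h³/36 = 1.63 × 1.5³/36 = 0.152812 m⁴.
Centre of pressure: y_p = y_c + I_c/(y_c·A) = 2.13 + 0.152812/(2.13 × 1.2225) = 2.13 + 0.0586853 = 2.18869 m along the plane.
The resultant acts 0.5 + 0.0586853 = 0.558685 m (along the plate) below the hinge at the top edge, so the moment about the hinge is M = F × 0.558685 = 32.1861 × 0.558685 = 17.9819 kN·m.

M ≈ 17.98 kN·m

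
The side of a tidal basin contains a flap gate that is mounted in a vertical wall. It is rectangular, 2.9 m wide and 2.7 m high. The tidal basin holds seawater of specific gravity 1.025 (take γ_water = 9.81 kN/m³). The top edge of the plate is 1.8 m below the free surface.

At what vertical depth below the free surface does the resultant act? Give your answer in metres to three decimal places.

γ = 1.025 × 9.81 = 10.05525 kN/m³.
The centroid lies 2.7/2 = 1.35 m below the top edge, so the centroid depth is h_c = 1.8 + 1.35 = 3.15 m.
A = 2.9 × 2.7 = 7.83 m².
Resultant F = γ·h_c·A = 10.05525 × 3.15 × 7.83 = 248.008 kN.
I_c = b·h³/12 = 2.9 × 2.7³/12 = 4.75673 m⁴.
Centre of pressure: y_p = y_c + I_c/(y_c·A) = 3.15 + 4.75673/(3.15 × 7.83) = 3.15 + 0.192857 = 3.34286 m along the plane.

h_p = 3.343 m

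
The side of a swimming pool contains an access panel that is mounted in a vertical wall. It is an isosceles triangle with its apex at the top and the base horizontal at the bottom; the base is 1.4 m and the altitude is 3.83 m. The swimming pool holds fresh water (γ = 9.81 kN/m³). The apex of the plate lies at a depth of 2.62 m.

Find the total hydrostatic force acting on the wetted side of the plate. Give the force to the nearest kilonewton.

γ = 9.81 kN/m³.
With the apex up, the centroid sits 2h/3 = 2 × 3.83/3 = 2.55333 m below the apex, so the centroid depth is h_c = 2.62 + 2.55333 = 5.17333 m.
A = ½ × 1.4 × 3.83 = 2.681 m².
Resultant F = γ·h_c·A = 9.81 × 5.17333 × 2.681 = 136.062 kN.

F ≈ 136 kN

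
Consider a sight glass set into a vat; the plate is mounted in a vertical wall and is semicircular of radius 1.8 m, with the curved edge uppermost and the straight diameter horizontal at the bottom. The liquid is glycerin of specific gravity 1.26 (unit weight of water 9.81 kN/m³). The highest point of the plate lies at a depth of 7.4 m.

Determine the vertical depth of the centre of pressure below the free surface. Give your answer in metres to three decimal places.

h_p = 8.463 m

γ = 1.26 × 9.81 = 12.3606 kN/m³.
The centroid lies 4r/(3π) = 0.763944 m above the diameter, so r − 4r/(3π) = 1.8 − 0.763944 = 1.03606 m below the topmost point, so the centroid depth is h_c = 7.4 + 1.03606 = 8.43606 m.
A = πr²/2 = π × 1.8²/2 = 5.08938 m².
Resultant F = γ·h_c·A = 12.3606 × 8.43606 × 5.08938 = 530.694 kN.
I_c = (π/8 − 8/(9π))·r⁴ = 0.109757 × 1.8⁴ = 1.15219 m⁴.
Centre of pressure: y_p = y_c + I_c/(y_c·A) = 8.43606 + 1.15219/(8.43606 × 5.08938) = 8.43606 + 0.0268361 = 8.4629 m along the plane.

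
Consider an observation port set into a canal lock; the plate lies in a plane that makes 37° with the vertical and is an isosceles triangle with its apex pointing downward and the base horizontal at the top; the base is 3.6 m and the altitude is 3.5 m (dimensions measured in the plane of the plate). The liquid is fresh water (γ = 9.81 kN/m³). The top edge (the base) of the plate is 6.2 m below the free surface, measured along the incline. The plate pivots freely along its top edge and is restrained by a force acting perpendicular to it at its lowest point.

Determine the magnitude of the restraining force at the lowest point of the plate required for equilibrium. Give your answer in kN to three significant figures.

P ≈ 131 kN

γ = 9.81 kN/m³.
The plate makes 37° with the vertical, i.e. θ = 90° − 37° = 53° to the horizontal. Measuring y along the incline from the free-surface line, vertical depth h = y·sinθ with sinθ = 0.798636.
With the apex down, the centroid sits h/3 = 3.5/3 = 1.16667 m below the base (the top edge), so y_c = 6.2 + 1.16667 = 7.36667 m and h_c = 7.36667 × 0.798636 = 5.88329 m.
A = ½ × 3.6 × 3.5 = 6.3 m².
Resultant F = γ·h_c·A = 9.81 × 5.88329 × 6.3 = 363.605 kN.
I_c = b·h³/36 = 3.6 × 3.5³/36 = 4.2875 m⁴.
Centre of pressure: y_p = y_c + I_c/(y_c·A) = 7.36667 + 4.2875/(7.36667 × 6.3) = 7.36667 + 0.0923831 = 7.45905 m along the plane.
The resultant acts 1.16667 + 0.0923831 = 1.25905 m (along the plate) below the hinge at the top edge, so the moment about the hinge is M = F × 1.25905 = 363.605 × 1.25905 = 457.797 kN·m.
A normal force at the bottom, 3.5 m from the hinge, must supply this moment: P = 457.797/3.5 = 130.799 kN.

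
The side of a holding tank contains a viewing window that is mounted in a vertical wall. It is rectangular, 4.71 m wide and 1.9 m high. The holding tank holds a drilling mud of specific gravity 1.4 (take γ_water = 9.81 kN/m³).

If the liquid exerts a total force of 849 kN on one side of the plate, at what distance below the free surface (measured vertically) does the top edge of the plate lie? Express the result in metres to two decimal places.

γ = 1.4 × 9.81 = 13.734 kN/m³.
A = 4.71 × 1.9 = 8.949 m².
From F = γ·h_c·A, the centroid depth is h_c = 849/(13.734 × 8.949) = 6.90774 m.
The centroid lies 1.9/2 = 0.95 m below the top edge, so the top edge sits at h_top = 6.90774 − 0.95 = 5.95774 m below the surface.

d_top ≈ 5.96 m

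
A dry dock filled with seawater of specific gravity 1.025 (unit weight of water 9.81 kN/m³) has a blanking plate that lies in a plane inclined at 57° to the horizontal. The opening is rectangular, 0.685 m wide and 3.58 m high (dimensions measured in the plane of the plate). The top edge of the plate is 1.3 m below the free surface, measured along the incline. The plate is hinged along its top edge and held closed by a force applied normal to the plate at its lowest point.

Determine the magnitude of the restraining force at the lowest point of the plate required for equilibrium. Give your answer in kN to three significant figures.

γ = 1.025 × 9.81 = 10.05525 kN/m³.
Let θ = 57° be the plate's angle to the horizontal; measure y along the incline from where the plane meets the free surface. Vertical depth h = y·sinθ with sinθ = 0.838671.
The centroid lies 3.58/2 = 1.79 m below the top edge, so y_c = 1.3 + 1.79 = 3.09 m and h_c = 3.09 × 0.838671 = 2.59149 m.
A = 0.685 × 3.58 = 2.4523 m².
Resultant F = γ·h_c·A = 10.05525 × 2.59149 × 2.4523 = 63.9022 kN.
I_c = b·h³/12 = 0.685 × 3.58³/12 = 2.61914 m⁴.
Centre of pressure: y_p = y_c + I_c/(y_c·A) = 3.09 + 2.61914/(3.09 × 2.4523) = 3.09 + 0.345642 = 3.43564 m along the plane.
The resultant acts 1.79 + 0.345642 = 2.13564 m (along the plate) below the hinge at the top edge, so the moment about the hinge is M = F × 2.13564 = 63.9022 × 2.13564 = 136.472 kN·m.
A normal force at the bottom, 3.58 m from the hinge, must supply this moment: P = 136.472/3.58 = 38.1207 kN.

P ≈ 38.1 kN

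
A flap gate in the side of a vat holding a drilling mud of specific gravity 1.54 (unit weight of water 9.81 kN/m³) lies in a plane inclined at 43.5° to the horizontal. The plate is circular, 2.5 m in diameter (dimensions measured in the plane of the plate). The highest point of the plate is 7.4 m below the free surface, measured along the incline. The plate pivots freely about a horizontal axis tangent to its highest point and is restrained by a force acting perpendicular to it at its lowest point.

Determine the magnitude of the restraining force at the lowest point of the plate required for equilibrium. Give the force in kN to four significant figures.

γ = 1.54 × 9.81 = 15.1074 kN/m³.
Let θ = 43.5° be the plate's angle to the horizontal; measure y along the incline from where the plane meets the free surface. Vertical depth h = y·sinθ with sinθ = 0.688355.
The centroid is at the centre, 1.25 m below the top of the plate, so y_c = 7.4 + 1.25 = 8.65 m and h_c = 8.65 × 0.688355 = 5.95427 m.
A = π(1.25)² = 4.90874 m².
Resultant F = γ·h_c·A = 15.1074 × 5.95427 × 4.90874 = 441.559 kN.
I_c = πr⁴/4 = π × 1.25⁴/4 = 1.91748 m⁴.
Centre of pressure: y_p = y_c + I_c/(y_c·A) = 8.65 + 1.91748/(8.65 × 4.90874) = 8.65 + 0.045159 = 8.69516 m along the plane.
The resultant acts 1.25 + 0.045159 = 1.29516 m (along the plate) below the hinge at the top edge, so the moment about the hinge is M = F × 1.29516 = 441.559 × 1.29516 = 571.89 kN·m.
A normal force at the bottom, 2.5 m from the hinge, must supply this moment: P = 571.89/2.5 = 228.756 kN.

P ≈ 228.8 kN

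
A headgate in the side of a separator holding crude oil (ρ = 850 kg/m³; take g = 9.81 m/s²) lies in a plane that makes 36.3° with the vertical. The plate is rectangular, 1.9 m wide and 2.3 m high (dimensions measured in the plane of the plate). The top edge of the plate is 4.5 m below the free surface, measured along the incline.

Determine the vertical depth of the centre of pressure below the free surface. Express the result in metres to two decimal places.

γ = ρg = 850 × 9.81 / 1000 = 8.3385 kN/m³.
The plate makes 36.3° with the vertical, i.e. θ = 90° − 36.3° = 53.7° to the horizontal. Measuring y along the incline from the free-surface line, vertical depth h = y·sinθ with sinθ = 0.805928.
The centroid lies 2.3/2 = 1.15 m below the top edge, so y_c = 4.5 + 1.15 = 5.65 m and h_c = 5.65 × 0.805928 = 4.55349 m.
A = 1.9 × 2.3 = 4.37 m².
Resultant F = γ·h_c·A = 8.3385 × 4.55349 × 4.37 = 165.926 kN.
I_c = b·h³/12 = 1.9 × 2.3³/12 = 1.92644 m⁴.
Centre of pressure: y_p = y_c + I_c/(y_c·A) = 5.65 + 1.92644/(5.65 × 4.37) = 5.65 + 0.0780235 = 5.72802 m along the plane.
Vertically, h_p = y_p·sinθ = 5.72802 × 0.805928 = 4.61637 m.

h_p = 4.62 m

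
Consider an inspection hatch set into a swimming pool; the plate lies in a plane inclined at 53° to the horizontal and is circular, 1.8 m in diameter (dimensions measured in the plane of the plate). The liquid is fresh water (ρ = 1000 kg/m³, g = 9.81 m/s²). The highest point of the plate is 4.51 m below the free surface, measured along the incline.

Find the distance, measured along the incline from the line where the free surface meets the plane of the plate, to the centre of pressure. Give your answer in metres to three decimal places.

y_p = 5.447 m

γ = ρg = 1000 × 9.81 = 9810 N/m³ = 9.81 kN/m³.
Let θ = 53° be the plate's angle to the horizontal; measure y along the incline from where the plane meets the free surface. Vertical depth h = y·sinθ with sinθ = 0.798636.
The centroid is at the centre, 0.9 m below the top of the plate, so y_c = 4.51 + 0.9 = 5.41 m and h_c = 5.41 × 0.798636 = 4.32062 m.
A = π(0.9)² = 2.54469 m².
Resultant F = γ·h_c·A = 9.81 × 4.32062 × 2.54469 = 107.857 kN.
I_c = πr⁴/4 = π × 0.9⁴/4 = 0.5153 m⁴.
Centre of pressure: y_p = y_c + I_c/(y_c·A) = 5.41 + 0.5153/(5.41 × 2.54469) = 5.41 + 0.0374307 = 5.44743 m along the plane.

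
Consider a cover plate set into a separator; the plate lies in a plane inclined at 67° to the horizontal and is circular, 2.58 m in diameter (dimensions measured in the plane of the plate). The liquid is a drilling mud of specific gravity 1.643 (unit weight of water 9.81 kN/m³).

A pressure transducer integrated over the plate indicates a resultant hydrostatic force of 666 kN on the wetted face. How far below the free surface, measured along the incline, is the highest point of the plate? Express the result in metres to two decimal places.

y_top ≈ 7.30 m

γ = 1.643 × 9.81 = 16.11783 kN/m³.
A = π(1.29)² = 5.22792 m².
From F = γ·h_c·A, the centroid depth is h_c = 666/(16.11783 × 5.22792) = 7.90385 m.
Let θ = 67° be the plate's angle to the horizontal; measure y along the incline from where the plane meets the free surface. Vertical depth h = y·sinθ with sinθ = 0.920505.
Along the incline, y_c = h_c/sinθ = 7.90385/0.920505 = 8.58643 m.
The centroid is at the centre, 1.29 m below the top of the plate, so the highest point sits at y_top = 8.58643 − 1.29 = 7.29643 m along the incline.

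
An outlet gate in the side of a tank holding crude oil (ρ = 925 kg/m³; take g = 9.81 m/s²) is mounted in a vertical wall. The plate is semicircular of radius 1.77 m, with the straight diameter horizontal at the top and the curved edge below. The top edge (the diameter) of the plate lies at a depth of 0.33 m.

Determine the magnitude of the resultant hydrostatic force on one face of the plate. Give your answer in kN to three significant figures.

γ = ρg = 925 × 9.81 / 1000 = 9.07425 kN/m³.
The centroid of a semicircle lies 4r/(3π) = 0.751211 m from the diameter, here below the top edge, so the centroid depth is h_c = 0.33 + 0.751211 = 1.08121 m.
A = πr²/2 = π × 1.77²/2 = 4.92115 m².
Resultant F = γ·h_c·A = 9.07425 × 1.08121 × 4.92115 = 48.2822 kN.

F ≈ 48.3 kN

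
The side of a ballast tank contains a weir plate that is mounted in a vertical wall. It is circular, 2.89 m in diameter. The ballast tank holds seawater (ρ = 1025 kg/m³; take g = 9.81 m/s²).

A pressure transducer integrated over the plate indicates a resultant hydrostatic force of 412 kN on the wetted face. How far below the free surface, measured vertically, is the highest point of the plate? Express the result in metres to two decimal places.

d_top ≈ 4.80 m

γ = ρg = 1025 × 9.81 / 1000 = 10.05525 kN/m³.
A = π(1.445)² = 6.55972 m².
From F = γ·h_c·A, the centroid depth is h_c = 412/(10.05525 × 6.55972) = 6.24625 m.
The centroid is at the centre, 1.445 m below the top of the plate, so the highest point sits at h_top = 6.24625 − 1.445 = 4.80125 m below the surface.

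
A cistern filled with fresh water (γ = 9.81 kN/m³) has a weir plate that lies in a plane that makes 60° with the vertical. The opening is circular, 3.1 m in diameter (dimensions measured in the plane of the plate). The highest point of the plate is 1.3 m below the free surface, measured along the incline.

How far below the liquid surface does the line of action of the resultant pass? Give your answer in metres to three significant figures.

h_p = 1.53 m

γ = 9.81 kN/m³.
The plate makes 60° with the vertical, i.e. θ = 90° − 60° = 30° to the horizontal. Measuring y along the incline from the free-surface line, vertical depth h = y·sinθ with sinθ = 0.500000.
The centroid is at the centre, 1.55 m below the top of the plate, so y_c = 1.3 + 1.55 = 2.85 m and h_c = 2.85 × 0.500000 = 1.425 m.
A = π(1.55)² = 7.54768 m².
Resultant F = γ·h_c·A = 9.81 × 1.425 × 7.54768 = 105.511 kN.
I_c = πr⁴/4 = π × 1.55⁴/4 = 4.53332 m⁴.
Centre of pressure: y_p = y_c + I_c/(y_c·A) = 2.85 + 4.53332/(2.85 × 7.54768) = 2.85 + 0.210745 = 3.06075 m along the plane.
Vertically, h_p = y_p·sinθ = 3.06075 × 0.500000 = 1.53038 m.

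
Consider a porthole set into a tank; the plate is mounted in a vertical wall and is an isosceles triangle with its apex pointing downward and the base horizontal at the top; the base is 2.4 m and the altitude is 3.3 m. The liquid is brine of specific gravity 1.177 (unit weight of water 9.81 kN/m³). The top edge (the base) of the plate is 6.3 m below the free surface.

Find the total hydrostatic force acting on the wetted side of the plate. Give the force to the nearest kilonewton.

F ≈ 338 kN

γ = 1.177 × 9.81 = 11.54637 kN/m³.
With the apex down, the centroid sits h/3 = 3.3/3 = 1.1 m below the base (the top edge), so the centroid depth is h_c = 6.3 + 1.1 = 7.4 m.
A = ½ × 2.4 × 3.3 = 3.96 m².
Resultant F = γ·h_c·A = 11.54637 × 7.4 × 3.96 = 338.355 kN.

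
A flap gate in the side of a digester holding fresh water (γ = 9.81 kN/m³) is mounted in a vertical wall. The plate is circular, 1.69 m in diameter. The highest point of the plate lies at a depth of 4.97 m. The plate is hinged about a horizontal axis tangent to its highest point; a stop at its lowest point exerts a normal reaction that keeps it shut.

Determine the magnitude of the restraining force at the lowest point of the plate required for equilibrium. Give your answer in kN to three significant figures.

P ≈ 66.3 kN

γ = 9.81 kN/m³.
The centroid is at the centre, 0.845 m below the top of the plate, so the centroid depth is h_c = 4.97 + 0.845 = 5.815 m.
A = π(0.845)² = 2.24318 m².
Resultant F = γ·h_c·A = 9.81 × 5.815 × 2.24318 = 127.963 kN.
I_c = πr⁴/4 = π × 0.845⁴/4 = 0.400421 m⁴.
Centre of pressure: y_p = y_c + I_c/(y_c·A) = 5.815 + 0.400421/(5.815 × 2.24318) = 5.815 + 0.0306975 = 5.8457 m along the plane.
The resultant acts 0.845 + 0.0306975 = 0.875698 m (along the plate) below the hinge at the top edge, so the moment about the hinge is M = F × 0.875698 = 127.963 × 0.875698 = 112.057 kN·m.
A normal force at the bottom, 1.69 m from the hinge, must supply this moment: P = 112.057/1.69 = 66.3059 kN.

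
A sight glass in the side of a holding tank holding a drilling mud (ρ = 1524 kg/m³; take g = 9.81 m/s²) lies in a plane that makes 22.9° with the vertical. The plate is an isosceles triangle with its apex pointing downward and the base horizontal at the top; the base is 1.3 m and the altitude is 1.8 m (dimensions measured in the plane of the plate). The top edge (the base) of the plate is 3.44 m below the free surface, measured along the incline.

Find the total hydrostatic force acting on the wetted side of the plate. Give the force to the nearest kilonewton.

γ = ρg = 1524 × 9.81 / 1000 = 14.95044 kN/m³.
The plate makes 22.9° with the vertical, i.e. θ = 90° − 22.9° = 67.1° to the horizontal. Measuring y along the incline from the free-surface line, vertical depth h = y·sinθ with sinθ = 0.921185.
With the apex down, the centroid sits h/3 = 1.8/3 = 0.6 m below the base (the top edge), so y_c = 3.44 + 0.6 = 4.04 m and h_c = 4.04 × 0.921185 = 3.72159 m.
A = ½ × 1.3 × 1.8 = 1.17 m².
Resultant F = γ·h_c·A = 14.95044 × 3.72159 × 1.17 = 65.0981 kN.

F ≈ 65 kN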